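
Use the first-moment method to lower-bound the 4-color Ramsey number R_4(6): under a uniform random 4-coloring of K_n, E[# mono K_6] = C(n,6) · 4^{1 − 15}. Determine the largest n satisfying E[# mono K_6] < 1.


We need C(n, 6) · 4^{1 − 15} < 1, i.e. C(n, 6) < 4^{15 − 1} = 268435456.
Check values of n near the boundary:
  n = 74: C(74, 6) = 185250786; 185250786 < 268435456? YES
  n = 75: C(75, 6) = 201359550; 201359550 < 268435456? YES
  n = 76: C(76, 6) = 218618940; 218618940 < 268435456? YES
  n = 77: C(77, 6) = 237093780; 237093780 < 268435456? YES
  n = 78: C(78, 6) = 256851595; 256851595 < 268435456? YES
  n = 79: C(79, 6) = 277962685; 277962685 < 268435456? NO
  n = 80: C(80, 6) = 300500200; 300500200 < 268435456? NO
The largest n with C(n, 6) < 268435456 is n = 78 (where E[X] = 256851595/268435456 ≈ 0.95685). Hence R_4(6) > 78, i.e. R_4(6) ≥ 79.

Largest n = 78; hence R_4(6) > 78.


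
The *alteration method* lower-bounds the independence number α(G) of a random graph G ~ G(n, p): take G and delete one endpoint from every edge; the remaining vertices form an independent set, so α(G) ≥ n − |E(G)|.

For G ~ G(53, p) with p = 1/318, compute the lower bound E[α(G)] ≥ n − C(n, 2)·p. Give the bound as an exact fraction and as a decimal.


E[|E(G)|] = C(53, 2)·p = 1378 · (1/318) = 13/3.
E[α(G)] ≥ n − E[|E(G)|] = 53 − 13/3 = 146/3.
Numerically: ≈ 48.667.
(This is only a lower bound; the true E[α(G)] may be larger.)

E[α(G)] ≥ 146/3 ≈ 48.667.


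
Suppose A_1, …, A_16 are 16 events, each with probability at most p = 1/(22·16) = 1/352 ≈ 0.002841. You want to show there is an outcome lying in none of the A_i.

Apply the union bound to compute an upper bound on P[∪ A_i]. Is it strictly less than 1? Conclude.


Union bound: P[∪_{i=1}^{16} A_i] ≤ Σ_i P[A_i] ≤ 16·p = 16·(1/352) = 1/22.
Numerically: 1/22 ≈ 0.045455.
Is 1/22 < 1? YES.
Since P[∪ A_i] ≤ 1/22 < 1, the complement has P[∩ A_i^c] ≥ 1 − 1/22 = 21/22 > 0, so some outcome avoids every A_i.

16·p = 1/22 ≈ 0.045455; existence CERTIFIED by the union bound.


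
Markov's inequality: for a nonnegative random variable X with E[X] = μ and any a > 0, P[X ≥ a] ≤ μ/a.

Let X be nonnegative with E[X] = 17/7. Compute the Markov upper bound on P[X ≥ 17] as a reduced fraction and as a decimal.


μ = E[X] = 17/7, a = 17.
Markov: P[X ≥ 17] ≤ μ/a = (17/7)/17 = 1/7.
Numerically: ≈ 0.14286.
(Since a = 17 > μ = 2.42857, the bound 1/7 is < 1 and informative.)

P[X ≥ 17] ≤ 1/7 ≈ 0.14286.


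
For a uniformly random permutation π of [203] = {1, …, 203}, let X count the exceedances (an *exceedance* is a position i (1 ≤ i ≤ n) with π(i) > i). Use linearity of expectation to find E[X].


Write X = Σ_{i=1}^{203} X_i, where X_i = 1_{π(i) > i}.
For each fixed i, π(i) is uniform over {1, …, 203} (marginal of a uniform permutation), so P[π(i) > i] = (n − i)/n. Summing: Σ_{i=1}^{203} (n − i)/n = (0 + 1 + … + 202)/203 = 203(203 − 1)/(2·203) = (203 − 1)/2.
Hence E[X] = Σ_{i=1}^{203} (203 − i)/203 = 101 ≈ 101.000000.

E[X] = 101 = 101.000000.


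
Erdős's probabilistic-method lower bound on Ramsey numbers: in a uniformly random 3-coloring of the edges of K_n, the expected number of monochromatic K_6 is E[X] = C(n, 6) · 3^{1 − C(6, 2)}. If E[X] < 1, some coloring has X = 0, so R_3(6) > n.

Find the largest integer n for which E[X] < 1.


We need C(n, 6) · 3^{1 − 15} < 1, i.e. C(n, 6) < 3^{15 − 1} = 4782969.
Check values of n near the boundary:
  n = 37: C(37, 6) = 2324784; 2324784 < 4782969? YES
  n = 38: C(38, 6) = 2760681; 2760681 < 4782969? YES
  n = 39: C(39, 6) = 3262623; 3262623 < 4782969? YES
  n = 40: C(40, 6) = 3838380; 3838380 < 4782969? YES
  n = 41: C(41, 6) = 4496388; 4496388 < 4782969? YES
  n = 42: C(42, 6) = 5245786; 5245786 < 4782969? NO
  n = 43: C(43, 6) = 6096454; 6096454 < 4782969? NO
  n = 44: C(44, 6) = 7059052; 7059052 < 4782969? NO
The largest n with C(n, 6) < 4782969 is n = 41 (where E[X] = 1498796/1594323 ≈ 0.9400830). Hence R_3(6) > 41, i.e. R_3(6) ≥ 42.

Largest n = 41; hence R_3(6) > 41.


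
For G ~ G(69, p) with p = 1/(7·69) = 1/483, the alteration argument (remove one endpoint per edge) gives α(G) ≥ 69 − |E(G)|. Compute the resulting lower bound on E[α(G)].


E[|E(G)|] = C(69, 2)·p = 2346 · (1/483) = 34/7.
E[α(G)] ≥ n − E[|E(G)|] = 69 − 34/7 = 449/7.
Numerically: ≈ 64.142857.
(This is only a lower bound; the true E[α(G)] may be larger.)

E[α(G)] ≥ 449/7 ≈ 64.142857.


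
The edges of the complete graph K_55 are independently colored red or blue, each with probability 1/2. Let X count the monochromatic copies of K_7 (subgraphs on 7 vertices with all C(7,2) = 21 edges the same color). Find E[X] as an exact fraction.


Let X = Σ_S X_S over the C(55, 7) = 202927725 subsets S of size 7, where X_S = 1 if the K_7 on S is monochromatic.
For a fixed S, the K_7 on S has C(7, 2) = 21 edges. P[all 21 edges red] = (1/2)^21, and likewise for blue, so P[monochromatic] = 2·(1/2)^21 = 2^{1 − 21} = 1/1048576.
By linearity: E[X] = C(55, 7) · 2^{1 − 21} = 202927725 · 1/1048576 = 202927725/1048576.
Numerically: E[X] ≈ 193.527.

E[X] = C(55,7)·2^(1−C(7,2)) = 202927725/1048576 ≈ 193.527.


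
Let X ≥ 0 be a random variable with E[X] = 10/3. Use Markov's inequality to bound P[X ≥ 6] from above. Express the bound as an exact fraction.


μ = E[X] = 10/3, a = 6.
Markov: P[X ≥ 6] ≤ μ/a = (10/3)/6 = 5/9.
Numerically: ≈ 0.555556.
(Since a = 6 > μ = 3.333333, the bound 5/9 is < 1 and informative.)

P[X ≥ 6] ≤ 5/9 ≈ 0.555556.


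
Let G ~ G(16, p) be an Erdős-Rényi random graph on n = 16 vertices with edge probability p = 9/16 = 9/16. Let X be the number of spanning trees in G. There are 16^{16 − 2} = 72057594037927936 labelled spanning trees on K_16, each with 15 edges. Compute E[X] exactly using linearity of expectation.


K_16 has 16^{16 − 2} = 72057594037927936 labelled spanning trees.
For each such spanning tree H, let X_H = 1 if all 15 edges of H are present in G. Then P[X_H = 1] = p^{15} = (9/16)^{15} = 205891132094649/1152921504606846976.
By linearity: E[X] = Σ_H E[X_H] = 72057594037927936 · p^{15} = 72057594037927936 · 205891132094649/1152921504606846976 = 205891132094649/16.
Numerically: E[X] ≈ 1.28682e+13.

E[X] = 72057594037927936 · (9/16)^{15} = 205891132094649/16 ≈ 1.28682e+13.


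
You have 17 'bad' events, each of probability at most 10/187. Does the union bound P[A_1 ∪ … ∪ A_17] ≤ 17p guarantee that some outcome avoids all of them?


Union bound: P[∪_{i=1}^{17} A_i] ≤ Σ_i P[A_i] ≤ 17·p = 17·(10/187) = 10/11.
Numerically: 10/11 ≈ 0.9091.
Is 10/11 < 1? YES.
Since P[∪ A_i] ≤ 10/11 < 1, the complement has P[∩ A_i^c] ≥ 1 − 10/11 = 1/11 > 0, so some outcome avoids every A_i.

17·p = 10/11 ≈ 0.9091; existence CERTIFIED by the union bound.


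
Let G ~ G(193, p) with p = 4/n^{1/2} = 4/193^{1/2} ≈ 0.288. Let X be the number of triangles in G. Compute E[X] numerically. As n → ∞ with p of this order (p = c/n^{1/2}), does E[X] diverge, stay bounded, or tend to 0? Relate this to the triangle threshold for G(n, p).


Number of potential triangles: C(193, 3) = 1179616.
Each occurs with probability p³ ≈ (0.288)³ ≈ 2.38695e-02.
By linearity: E[X] = C(193, 3)·p³ ≈ 1179616 · 2.38695e-02 ≈ 28156.889.
Since α = 1/2 < 1, p = c/n^{1/2} ≫ 1/n is above the triangle threshold p ~ 1/n. Asymptotically E[X] ~ (c³/6)·n^{3(1−α)} = (4³/6)·n^{1.5} → ∞; triangles are abundant w.h.p.

E[X] ≈ 28156.889; in regime p = Θ(1/n^{1/2}) E[X] diverges (above the triangle threshold p ~ 1/n).


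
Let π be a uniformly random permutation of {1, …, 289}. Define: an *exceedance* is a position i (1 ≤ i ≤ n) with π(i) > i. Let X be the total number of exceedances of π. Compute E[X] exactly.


Write X = Σ_{i=1}^{289} X_i, where X_i = 1_{π(i) > i}.
For each fixed i, π(i) is uniform over {1, …, 289} (marginal of a uniform permutation), so P[π(i) > i] = (n − i)/n. Summing: Σ_{i=1}^{289} (n − i)/n = (0 + 1 + … + 288)/289 = 289(289 − 1)/(2·289) = (289 − 1)/2.
Hence E[X] = Σ_{i=1}^{289} (289 − i)/289 = 144 ≈ 144.000000.

E[X] = 144 = 144.000000.


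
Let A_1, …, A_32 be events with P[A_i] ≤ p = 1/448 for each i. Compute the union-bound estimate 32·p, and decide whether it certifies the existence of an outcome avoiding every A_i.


Union bound: P[∪_{i=1}^{32} A_i] ≤ Σ_i P[A_i] ≤ 32·p = 32·(1/448) = 1/14.
Numerically: 1/14 ≈ 0.071.
Is 1/14 < 1? YES.
Since P[∪ A_i] ≤ 1/14 < 1, the complement has P[∩ A_i^c] ≥ 1 − 1/14 = 13/14 > 0, so some outcome avoids every A_i.

32·p = 1/14 ≈ 0.071; existence CERTIFIED by the union bound.


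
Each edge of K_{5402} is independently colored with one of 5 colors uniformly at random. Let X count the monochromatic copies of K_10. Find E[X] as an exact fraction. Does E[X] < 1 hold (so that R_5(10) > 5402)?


E[X] = C(5402, 10) · 5^{1 − 45} = 5783128765113072203495407534935 · 5^{−44} = 5783128765113072203495407534935/5684341886080801486968994140625.
As a reduced fraction: E[X] = 1156625753022614440699081506987/1136868377216160297393798828125 ≈ 1.0173788.
Is E[X] < 1? NO.
Since E[X] ≥ 1, the first-moment bound is inconclusive at n = 5402; it does NOT by itself certify R_5(10) > 5402.

E[X] = 1156625753022614440699081506987/1136868377216160297393798828125 ≈ 1.0173788; E[X] ≥ 1; first-moment method inconclusive here.


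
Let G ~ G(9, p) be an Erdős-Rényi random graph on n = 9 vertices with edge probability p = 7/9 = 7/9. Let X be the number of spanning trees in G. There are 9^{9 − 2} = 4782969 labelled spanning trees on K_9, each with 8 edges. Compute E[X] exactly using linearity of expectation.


K_9 has 9^{9 − 2} = 4782969 labelled spanning trees.
For each such spanning tree H, let X_H = 1 if all 8 edges of H are present in G. Then P[X_H = 1] = p^{8} = (7/9)^{8} = 5764801/43046721.
By linearity of expectation: E[X] = Σ_H E[X_H] = 4782969 · p^{8} = 4782969 · 5764801/43046721 = 5764801/9.
Numerically: E[X] ≈ 6.4053e+05.

E[X] = 4782969 · (7/9)^{8} = 5764801/9 ≈ 6.4053e+05.


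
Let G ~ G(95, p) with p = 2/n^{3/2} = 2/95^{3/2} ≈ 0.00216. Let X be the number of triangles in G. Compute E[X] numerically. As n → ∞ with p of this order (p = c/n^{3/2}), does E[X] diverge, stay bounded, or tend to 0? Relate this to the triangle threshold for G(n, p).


Number of potential triangles: C(95, 3) = 138415.
Each occurs with probability p³ ≈ (0.00216)³ ≈ 1.007706e-08.
By linearity: E[X] = C(95, 3)·p³ ≈ 138415 · 1.007706e-08 ≈ 0.0014.
Since α = 3/2 > 1, p = c/n^{3/2} = o(1/n) is below the triangle threshold p ~ 1/n. Asymptotically E[X] ~ (c³/6)·n^{3(1−α)} = (2³/6)·n^{-1.5} → 0, so by Markov's inequality G has no triangles w.h.p.

E[X] ≈ 0.0014; in regime p = Θ(1/n^{3/2}) E[X] tends to 0 (below the triangle threshold p ~ 1/n).


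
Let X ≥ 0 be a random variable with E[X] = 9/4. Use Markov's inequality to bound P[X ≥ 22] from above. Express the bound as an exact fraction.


μ = E[X] = 9/4, a = 22.
Markov: P[X ≥ 22] ≤ μ/a = (9/4)/22 = 9/88.
Numerically: ≈ 0.102.
(Since a = 22 > μ = 2.250, the bound 9/88 is < 1 and informative.)

P[X ≥ 22] ≤ 9/88 ≈ 0.102.


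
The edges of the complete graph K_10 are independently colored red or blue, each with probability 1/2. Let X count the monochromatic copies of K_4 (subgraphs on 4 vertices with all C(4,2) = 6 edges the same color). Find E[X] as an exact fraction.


Let X = Σ_S X_S over the C(10, 4) = 210 subsets S of size 4, where X_S = 1 if the K_4 on S is monochromatic.
For a fixed S, the K_4 on S has C(4, 2) = 6 edges. P[all 6 edges red] = (1/2)^6, and likewise for blue, so P[monochromatic] = 2·(1/2)^6 = 2^{1 − 6} = 1/32.
By linearity of expectation: E[X] = C(10, 4) · 2^{1 − 6} = 210 · 1/32 = 105/16.
Numerically: E[X] ≈ 6.5625.

E[X] = C(10,4)·2^(1−C(4,2)) = 105/16 ≈ 6.5625.


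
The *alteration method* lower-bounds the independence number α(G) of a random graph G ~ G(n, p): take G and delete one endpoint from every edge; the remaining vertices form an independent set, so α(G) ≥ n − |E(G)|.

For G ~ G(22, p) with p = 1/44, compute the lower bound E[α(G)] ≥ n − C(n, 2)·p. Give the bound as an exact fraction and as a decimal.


E[|E(G)|] = C(22, 2)·p = 231 · (1/44) = 21/4.
E[α(G)] ≥ n − E[|E(G)|] = 22 − 21/4 = 67/4.
Numerically: ≈ 16.7500.
(This is only a lower bound; the true E[α(G)] may be larger.)

E[α(G)] ≥ 67/4 ≈ 16.7500.


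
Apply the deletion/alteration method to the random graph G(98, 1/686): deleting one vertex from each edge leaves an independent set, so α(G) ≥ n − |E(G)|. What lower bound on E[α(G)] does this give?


E[|E(G)|] = C(98, 2)·p = 4753 · (1/686) = 97/14.
E[α(G)] ≥ n − E[|E(G)|] = 98 − 97/14 = 1275/14.
Numerically: ≈ 91.0714.
(This is only a lower bound; the true E[α(G)] may be larger.)

E[α(G)] ≥ 1275/14 ≈ 91.0714.


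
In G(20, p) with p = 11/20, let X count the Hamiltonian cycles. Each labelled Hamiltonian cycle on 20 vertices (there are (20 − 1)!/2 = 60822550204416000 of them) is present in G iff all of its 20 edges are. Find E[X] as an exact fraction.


K_20 has (20 − 1)!/2 = 60822550204416000 labelled Hamiltonian cycles.
For each such Hamiltonian cycle H, let X_H = 1 if all 20 edges of H are present in G. Then P[X_H = 1] = p^{20} = (11/20)^{20} = 672749994932560009201/104857600000000000000000000.
Summing the indicators: E[X] = Σ_H E[X_H] = 60822550204416000 · p^{20} = 60822550204416000 · 672749994932560009201/104857600000000000000000000 = 9989836509230039246035759128621/25600000000000000000.
Numerically: E[X] ≈ 3.902e+11.

E[X] = 60822550204416000 · (11/20)^{20} = 9989836509230039246035759128621/25600000000000000000 ≈ 3.902e+11.


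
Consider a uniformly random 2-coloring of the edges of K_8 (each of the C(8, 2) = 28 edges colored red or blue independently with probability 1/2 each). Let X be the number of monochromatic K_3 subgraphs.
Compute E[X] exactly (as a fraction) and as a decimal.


Let X = Σ_S X_S over the C(8, 3) = 56 subsets S of size 3, where X_S = 1 if the K_3 on S is monochromatic.
For a fixed S, the K_3 on S has C(3, 2) = 3 edges. P[all 3 edges red] = (1/2)^3, and likewise for blue, so P[monochromatic] = 2·(1/2)^3 = 2^{1 − 3} = 1/4.
By linearity: E[X] = C(8, 3) · 2^{1 − 3} = 56 · 1/4 = 14.
Numerically: E[X] ≈ 14.00000.

E[X] = C(8,3)·2^(1−C(3,2)) = 14 ≈ 14.00000.


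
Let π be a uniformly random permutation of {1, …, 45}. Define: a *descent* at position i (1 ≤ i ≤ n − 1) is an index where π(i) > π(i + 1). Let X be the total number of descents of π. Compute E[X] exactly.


Write X = Σ X_I over i = 1, …, 44, with X_I the indicator of one descent.
There are 44 indicators.
For each fixed i, the pair (π(i), π(i+1)) is a uniformly random ordered pair of distinct values from {1, …, 45}; by symmetry P[π(i) > π(i+1)] = 1/2.
By linearity: E[X] = 44 · (1/2) = (45 − 1) · (1/2) = 22 ≈ 22.0000.

E[X] = 22 = 22.0000.


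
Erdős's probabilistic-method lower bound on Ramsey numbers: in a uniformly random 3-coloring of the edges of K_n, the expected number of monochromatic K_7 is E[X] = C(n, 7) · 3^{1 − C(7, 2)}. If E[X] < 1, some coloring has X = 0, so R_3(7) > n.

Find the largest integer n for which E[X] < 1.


We need C(n, 7) · 3^{1 − 21} < 1, i.e. C(n, 7) < 3^{21 − 1} = 3486784401.
Check values of n near the boundary:
  n = 79: C(79, 7) = 2898753715; 2898753715 < 3486784401? YES
  n = 80: C(80, 7) = 3176716400; 3176716400 < 3486784401? YES
  n = 81: C(81, 7) = 3477216600; 3477216600 < 3486784401? YES
  n = 82: C(82, 7) = 3801756816; 3801756816 < 3486784401? NO
The largest n with C(n, 7) < 3486784401 is n = 81 (where E[X] = 42928600/43046721 ≈ 0.997256). Hence R_3(7) > 81, i.e. R_3(7) ≥ 82.

Largest n = 81; hence R_3(7) > 81.


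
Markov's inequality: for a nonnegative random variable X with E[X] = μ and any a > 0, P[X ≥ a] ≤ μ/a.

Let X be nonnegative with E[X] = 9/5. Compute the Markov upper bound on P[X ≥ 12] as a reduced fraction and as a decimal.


μ = E[X] = 9/5, a = 12.
Markov: P[X ≥ 12] ≤ μ/a = (9/5)/12 = 3/20.
Numerically: ≈ 0.1500.
(Since a = 12 > μ = 1.8000, the bound 3/20 is < 1 and informative.)

P[X ≥ 12] ≤ 3/20 ≈ 0.1500.


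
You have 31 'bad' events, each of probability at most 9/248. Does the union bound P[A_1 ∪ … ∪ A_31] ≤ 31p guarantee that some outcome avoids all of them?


Union bound: P[∪_{i=1}^{31} A_i] ≤ Σ_i P[A_i] ≤ 31·p = 31·(9/248) = 9/8.
Numerically: 9/8 ≈ 1.1250000.
Is 9/8 < 1? NO.
Since the bound 9/8 is ≥ 1, the union bound is uninformative here; it does NOT by itself certify existence.

31·p = 9/8 ≈ 1.1250000; existence NOT certified by the union bound.


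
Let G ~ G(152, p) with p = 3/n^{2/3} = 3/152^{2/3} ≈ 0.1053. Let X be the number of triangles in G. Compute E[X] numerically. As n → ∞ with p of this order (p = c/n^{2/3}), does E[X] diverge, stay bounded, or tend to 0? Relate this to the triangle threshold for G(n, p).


Number of potential triangles: C(152, 3) = 573800.
Each occurs with probability p³ ≈ (0.1053)³ ≈ 1.168629e-03.
By linearity: E[X] = C(152, 3)·p³ ≈ 573800 · 1.168629e-03 ≈ 670.5592.
Since α = 2/3 < 1, p = c/n^{2/3} ≫ 1/n is above the triangle threshold p ~ 1/n. Asymptotically E[X] ~ (c³/6)·n^{3(1−α)} = (3³/6)·n^{1} → ∞; triangles are abundant w.h.p.

E[X] ≈ 670.5592; in regime p = Θ(1/n^{2/3}) E[X] diverges (above the triangle threshold p ~ 1/n).


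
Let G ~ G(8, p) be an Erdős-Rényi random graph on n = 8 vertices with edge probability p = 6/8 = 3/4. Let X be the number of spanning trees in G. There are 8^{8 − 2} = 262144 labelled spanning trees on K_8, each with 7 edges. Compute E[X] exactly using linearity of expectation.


K_8 has 8^{8 − 2} = 262144 labelled spanning trees.
For each such spanning tree H, let X_H = 1 if all 7 edges of H are present in G. Then P[X_H = 1] = p^{7} = (3/4)^{7} = 2187/16384.
Summing the indicators: E[X] = Σ_H E[X_H] = 262144 · p^{7} = 262144 · 2187/16384 = 34992.
Numerically: E[X] ≈ 3.5e+04.

E[X] = 262144 · (3/4)^{7} = 34992 ≈ 3.5e+04.


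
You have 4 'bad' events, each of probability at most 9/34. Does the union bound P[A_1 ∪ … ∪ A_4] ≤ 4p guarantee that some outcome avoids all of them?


Union bound: P[∪_{i=1}^{4} A_i] ≤ Σ_i P[A_i] ≤ 4·p = 4·(9/34) = 18/17.
Numerically: 18/17 ≈ 1.0588235.
Is 18/17 < 1? NO.
Since the bound 18/17 is ≥ 1, the union bound is uninformative here; it does NOT by itself certify existence.

4·p = 18/17 ≈ 1.0588235; existence NOT certified by the union bound.


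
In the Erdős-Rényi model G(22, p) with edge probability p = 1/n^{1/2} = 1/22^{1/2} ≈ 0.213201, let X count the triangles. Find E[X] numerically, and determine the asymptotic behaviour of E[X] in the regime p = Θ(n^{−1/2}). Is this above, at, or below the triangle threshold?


Number of potential triangles: C(22, 3) = 1540.
Each occurs with probability p³ ≈ (0.213201)³ ≈ 9.69094165e-03.
By linearity: E[X] = C(22, 3)·p³ ≈ 1540 · 9.69094165e-03 ≈ 14.924050.
Since α = 1/2 < 1, p = c/n^{1/2} ≫ 1/n is above the triangle threshold p ~ 1/n. Asymptotically E[X] ~ (c³/6)·n^{3(1−α)} = (1³/6)·n^{1.5} → ∞; triangles are abundant w.h.p.

E[X] ≈ 14.924050; in regime p = Θ(1/n^{1/2}) E[X] diverges (above the triangle threshold p ~ 1/n).


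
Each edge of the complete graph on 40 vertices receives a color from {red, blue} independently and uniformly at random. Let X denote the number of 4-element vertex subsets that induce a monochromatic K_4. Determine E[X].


Let X = Σ_S X_S over the C(40, 4) = 91390 subsets S of size 4, where X_S = 1 if the K_4 on S is monochromatic.
For a fixed S, the K_4 on S has C(4, 2) = 6 edges. P[all 6 edges red] = (1/2)^6, and likewise for blue, so P[monochromatic] = 2·(1/2)^6 = 2^{1 − 6} = 1/32.
Summing: E[X] = C(40, 4) · 2^{1 − 6} = 91390 · 1/32 = 45695/16.
Numerically: E[X] ≈ 2855.93750.

E[X] = C(40,4)·2^(1−C(4,2)) = 45695/16 ≈ 2855.93750.


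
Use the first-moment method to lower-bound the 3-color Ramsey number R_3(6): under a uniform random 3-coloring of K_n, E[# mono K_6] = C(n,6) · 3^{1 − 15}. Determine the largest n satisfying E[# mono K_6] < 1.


We need C(n, 6) · 3^{1 − 15} < 1, i.e. C(n, 6) < 3^{15 − 1} = 4782969.
Check values of n near the boundary:
  n = 36: C(36, 6) = 1947792; 1947792 < 4782969? YES
  n = 37: C(37, 6) = 2324784; 2324784 < 4782969? YES
  n = 38: C(38, 6) = 2760681; 2760681 < 4782969? YES
  n = 39: C(39, 6) = 3262623; 3262623 < 4782969? YES
  n = 40: C(40, 6) = 3838380; 3838380 < 4782969? YES
  n = 41: C(41, 6) = 4496388; 4496388 < 4782969? YES
  n = 42: C(42, 6) = 5245786; 5245786 < 4782969? NO
The largest n with C(n, 6) < 4782969 is n = 41 (where E[X] = 1498796/1594323 ≈ 0.940). Hence R_3(6) > 41, i.e. R_3(6) ≥ 42.

Largest n = 41; hence R_3(6) > 41.


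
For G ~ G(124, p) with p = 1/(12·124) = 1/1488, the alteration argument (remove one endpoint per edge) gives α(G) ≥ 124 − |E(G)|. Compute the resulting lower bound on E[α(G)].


E[|E(G)|] = C(124, 2)·p = 7626 · (1/1488) = 41/8.
E[α(G)] ≥ n − E[|E(G)|] = 124 − 41/8 = 951/8.
Numerically: ≈ 118.875000.
(This is only a lower bound; the true E[α(G)] may be larger.)

E[α(G)] ≥ 951/8 ≈ 118.875000.


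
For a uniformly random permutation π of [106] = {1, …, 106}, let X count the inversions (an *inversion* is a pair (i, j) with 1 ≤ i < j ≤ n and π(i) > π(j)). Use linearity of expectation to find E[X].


Write X = Σ X_I over the C(106, 2) = 5565 pairs i < j, with X_I the indicator of one inversion.
There are 5565 indicators.
For each fixed pair i < j, the values π(i) and π(j) are two distinct elements of {1, …, 106} in uniformly random order; by symmetry P[π(i) > π(j)] = 1/2.
By linearity: E[X] = 5565 · (1/2) = C(106, 2) · (1/2) = 5565/2 = 5565/2 ≈ 2782.5000.

E[X] = 5565/2 = 2782.5000.


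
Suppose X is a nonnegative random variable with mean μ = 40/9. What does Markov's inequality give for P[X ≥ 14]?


μ = E[X] = 40/9, a = 14.
Markov: P[X ≥ 14] ≤ μ/a = (40/9)/14 = 20/63.
Numerically: ≈ 0.317460.
(Since a = 14 > μ = 4.444444, the bound 20/63 is < 1 and informative.)

P[X ≥ 14] ≤ 20/63 ≈ 0.317460.


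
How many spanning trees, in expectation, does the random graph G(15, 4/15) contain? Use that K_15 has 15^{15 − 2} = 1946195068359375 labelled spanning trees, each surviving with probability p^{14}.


K_15 has 15^{15 − 2} = 1946195068359375 labelled spanning trees.
For each such spanning tree H, let X_H = 1 if all 14 edges of H are present in G. Then P[X_H = 1] = p^{14} = (4/15)^{14} = 268435456/29192926025390625.
By linearity: E[X] = Σ_H E[X_H] = 1946195068359375 · p^{14} = 1946195068359375 · 268435456/29192926025390625 = 268435456/15.
Numerically: E[X] ≈ 1.79e+07.

E[X] = 1946195068359375 · (4/15)^{14} = 268435456/15 ≈ 1.79e+07.


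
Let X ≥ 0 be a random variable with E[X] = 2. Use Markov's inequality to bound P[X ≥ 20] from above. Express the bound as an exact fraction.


μ = E[X] = 2, a = 20.
Markov: P[X ≥ 20] ≤ μ/a = (2)/20 = 1/10.
Numerically: ≈ 0.100000.
(Since a = 20 > μ = 2.000000, the bound 1/10 is < 1 and informative.)

P[X ≥ 20] ≤ 1/10 ≈ 0.100000.


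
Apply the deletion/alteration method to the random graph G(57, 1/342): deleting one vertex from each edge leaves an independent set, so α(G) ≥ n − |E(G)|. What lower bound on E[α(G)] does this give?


E[|E(G)|] = C(57, 2)·p = 1596 · (1/342) = 14/3.
E[α(G)] ≥ n − E[|E(G)|] = 57 − 14/3 = 157/3.
Numerically: ≈ 52.3333.
(This is only a lower bound; the true E[α(G)] may be larger.)

E[α(G)] ≥ 157/3 ≈ 52.3333.


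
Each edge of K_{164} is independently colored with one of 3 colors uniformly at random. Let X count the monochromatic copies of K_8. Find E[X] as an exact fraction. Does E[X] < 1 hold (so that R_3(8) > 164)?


E[X] = C(164, 8) · 3^{1 − 28} = 10912535409348 · 3^{−27} = 10912535409348/7625597484987.
As a reduced fraction: E[X] = 404167978124/282429536481 ≈ 1.4310.
Is E[X] < 1? NO.
Since E[X] ≥ 1, the first-moment bound is inconclusive at n = 164; it does NOT by itself certify R_3(8) > 164.

E[X] = 404167978124/282429536481 ≈ 1.4310; E[X] ≥ 1; first-moment method inconclusive here.


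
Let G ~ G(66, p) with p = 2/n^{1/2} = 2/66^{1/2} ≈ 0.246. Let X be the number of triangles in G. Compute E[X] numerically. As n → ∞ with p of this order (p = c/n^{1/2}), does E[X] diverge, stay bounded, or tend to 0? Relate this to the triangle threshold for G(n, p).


Number of potential triangles: C(66, 3) = 45760.
Each occurs with probability p³ ≈ (0.246)³ ≈ 1.49202e-02.
By linearity: E[X] = C(66, 3)·p³ ≈ 45760 · 1.49202e-02 ≈ 682.747.
Since α = 1/2 < 1, p = c/n^{1/2} ≫ 1/n is above the triangle threshold p ~ 1/n. Asymptotically E[X] ~ (c³/6)·n^{3(1−α)} = (2³/6)·n^{1.5} → ∞; triangles are abundant w.h.p.

E[X] ≈ 682.747; in regime p = Θ(1/n^{1/2}) E[X] diverges (above the triangle threshold p ~ 1/n).


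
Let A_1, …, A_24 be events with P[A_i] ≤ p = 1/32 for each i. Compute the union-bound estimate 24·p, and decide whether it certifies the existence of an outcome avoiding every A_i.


Union bound: P[∪_{i=1}^{24} A_i] ≤ Σ_i P[A_i] ≤ 24·p = 24·(1/32) = 3/4.
Numerically: 3/4 ≈ 0.750.
Is 3/4 < 1? YES.
Since P[∪ A_i] ≤ 3/4 < 1, the complement has P[∩ A_i^c] ≥ 1 − 3/4 = 1/4 > 0, so some outcome avoids every A_i.

24·p = 3/4 ≈ 0.750; existence CERTIFIED by the union bound.


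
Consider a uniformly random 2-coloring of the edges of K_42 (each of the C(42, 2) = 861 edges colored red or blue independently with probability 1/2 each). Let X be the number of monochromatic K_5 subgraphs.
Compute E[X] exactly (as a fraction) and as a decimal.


Let X = Σ_S X_S over the C(42, 5) = 850668 subsets S of size 5, where X_S = 1 if the K_5 on S is monochromatic.
For a fixed S, the K_5 on S has C(5, 2) = 10 edges. P[all 10 edges red] = (1/2)^10, and likewise for blue, so P[monochromatic] = 2·(1/2)^10 = 2^{1 − 10} = 1/512.
Summing: E[X] = C(42, 5) · 2^{1 − 10} = 850668 · 1/512 = 212667/128.
Numerically: E[X] ≈ 1661.4609.

E[X] = C(42,5)·2^(1−C(5,2)) = 212667/128 ≈ 1661.4609.


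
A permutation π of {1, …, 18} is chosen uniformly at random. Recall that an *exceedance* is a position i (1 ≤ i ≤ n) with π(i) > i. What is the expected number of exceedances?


Write X = Σ_{i=1}^{18} X_i, where X_i = 1_{π(i) > i}.
For each fixed i, π(i) is uniform over {1, …, 18} (marginal of a uniform permutation), so P[π(i) > i] = (n − i)/n. Summing: Σ_{i=1}^{18} (n − i)/n = (0 + 1 + … + 17)/18 = 18(18 − 1)/(2·18) = (18 − 1)/2.
Hence E[X] = Σ_{i=1}^{18} (18 − i)/18 = 17/2 ≈ 8.50000.

E[X] = 17/2 = 8.50000.


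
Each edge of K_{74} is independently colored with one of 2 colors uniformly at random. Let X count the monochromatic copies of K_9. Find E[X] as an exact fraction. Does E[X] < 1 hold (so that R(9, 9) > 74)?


E[X] = C(74, 9) · 2^{1 − 36} = 110524147514 · 2^{−35} = 110524147514/34359738368.
As a reduced fraction: E[X] = 55262073757/17179869184 ≈ 3.216676.
Is E[X] < 1? NO.
Since E[X] ≥ 1, the first-moment bound is inconclusive at n = 74; it does NOT by itself certify R(9, 9) > 74.

E[X] = 55262073757/17179869184 ≈ 3.216676; E[X] ≥ 1; first-moment method inconclusive here.


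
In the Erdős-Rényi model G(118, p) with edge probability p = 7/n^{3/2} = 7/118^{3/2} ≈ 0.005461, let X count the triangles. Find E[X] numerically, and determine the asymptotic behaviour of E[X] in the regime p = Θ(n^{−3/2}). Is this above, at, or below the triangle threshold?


Number of potential triangles: C(118, 3) = 266916.
Each occurs with probability p³ ≈ (0.005461)³ ≈ 1.628640e-07.
By linearity: E[X] = C(118, 3)·p³ ≈ 266916 · 1.628640e-07 ≈ 0.0435.
Since α = 3/2 > 1, p = c/n^{3/2} = o(1/n) is below the triangle threshold p ~ 1/n. Asymptotically E[X] ~ (c³/6)·n^{3(1−α)} = (7³/6)·n^{-1.5} → 0, so by Markov's inequality G has no triangles w.h.p.

E[X] ≈ 0.0435; in regime p = Θ(1/n^{3/2}) E[X] tends to 0 (below the triangle threshold p ~ 1/n).


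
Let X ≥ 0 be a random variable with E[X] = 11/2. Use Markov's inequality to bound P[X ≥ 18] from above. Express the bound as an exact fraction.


μ = E[X] = 11/2, a = 18.
Markov: P[X ≥ 18] ≤ μ/a = (11/2)/18 = 11/36.
Numerically: ≈ 0.3056.
(Since a = 18 > μ = 5.5000, the bound 11/36 is < 1 and informative.)

P[X ≥ 18] ≤ 11/36 ≈ 0.3056.


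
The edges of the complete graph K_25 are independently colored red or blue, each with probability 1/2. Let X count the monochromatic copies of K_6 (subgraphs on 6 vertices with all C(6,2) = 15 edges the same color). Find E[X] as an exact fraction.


Let X = Σ_S X_S over the C(25, 6) = 177100 subsets S of size 6, where X_S = 1 if the K_6 on S is monochromatic.
For a fixed S, the K_6 on S has C(6, 2) = 15 edges. P[all 15 edges red] = (1/2)^15, and likewise for blue, so P[monochromatic] = 2·(1/2)^15 = 2^{1 − 15} = 1/16384.
Summing: E[X] = C(25, 6) · 2^{1 − 15} = 177100 · 1/16384 = 44275/4096.
Numerically: E[X] ≈ 10.809326.

E[X] = C(25,6)·2^(1−C(6,2)) = 44275/4096 ≈ 10.809326.


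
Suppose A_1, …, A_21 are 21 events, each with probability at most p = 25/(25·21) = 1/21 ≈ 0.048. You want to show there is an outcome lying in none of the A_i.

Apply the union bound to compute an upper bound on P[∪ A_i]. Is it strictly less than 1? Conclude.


Union bound: P[∪_{i=1}^{21} A_i] ≤ Σ_i P[A_i] ≤ 21·p = 21·(1/21) = 1.
Numerically: 1 ≈ 1.000.
Is 1 < 1? NO.
Since the bound 1 is ≥ 1, the union bound is uninformative here; it does NOT by itself certify existence.

21·p = 1 ≈ 1.000; existence NOT certified by the union bound.


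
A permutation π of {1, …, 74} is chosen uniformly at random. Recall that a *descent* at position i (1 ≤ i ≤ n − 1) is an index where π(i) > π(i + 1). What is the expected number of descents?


Write X = Σ X_I over i = 1, …, 73, with X_I the indicator of one descent.
There are 73 indicators.
For each fixed i, the pair (π(i), π(i+1)) is a uniformly random ordered pair of distinct values from {1, …, 74}; by symmetry P[π(i) > π(i+1)] = 1/2.
By linearity: E[X] = 73 · (1/2) = (74 − 1) · (1/2) = 73/2 ≈ 36.50000.

E[X] = 73/2 = 36.50000.


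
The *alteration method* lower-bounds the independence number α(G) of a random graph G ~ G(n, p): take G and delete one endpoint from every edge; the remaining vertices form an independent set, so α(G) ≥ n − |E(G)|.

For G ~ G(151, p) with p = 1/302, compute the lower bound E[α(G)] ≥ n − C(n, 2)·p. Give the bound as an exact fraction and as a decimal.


E[|E(G)|] = C(151, 2)·p = 11325 · (1/302) = 75/2.
E[α(G)] ≥ n − E[|E(G)|] = 151 − 75/2 = 227/2.
Numerically: ≈ 113.5000.
(This is only a lower bound; the true E[α(G)] may be larger.)

E[α(G)] ≥ 227/2 ≈ 113.5000.


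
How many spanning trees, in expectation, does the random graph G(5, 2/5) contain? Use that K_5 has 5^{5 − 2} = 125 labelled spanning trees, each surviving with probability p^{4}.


K_5 has 5^{5 − 2} = 125 labelled spanning trees.
For each such spanning tree H, let X_H = 1 if all 4 edges of H are present in G. Then P[X_H = 1] = p^{4} = (2/5)^{4} = 16/625.
By linearity of expectation: E[X] = Σ_H E[X_H] = 125 · p^{4} = 125 · 16/625 = 16/5.
Numerically: E[X] ≈ 3.2.

E[X] = 125 · (2/5)^{4} = 16/5 ≈ 3.2.


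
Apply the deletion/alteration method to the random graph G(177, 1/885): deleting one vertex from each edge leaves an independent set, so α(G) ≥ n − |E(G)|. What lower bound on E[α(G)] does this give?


E[|E(G)|] = C(177, 2)·p = 15576 · (1/885) = 88/5.
E[α(G)] ≥ n − E[|E(G)|] = 177 − 88/5 = 797/5.
Numerically: ≈ 159.4000.
(This is only a lower bound; the true E[α(G)] may be larger.)

E[α(G)] ≥ 797/5 ≈ 159.4000.


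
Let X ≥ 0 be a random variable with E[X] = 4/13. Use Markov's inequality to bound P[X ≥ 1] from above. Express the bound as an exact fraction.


μ = E[X] = 4/13, a = 1.
Markov: P[X ≥ 1] ≤ μ/a = (4/13)/1 = 4/13.
Numerically: ≈ 0.3077.
(Since a = 1 > μ = 0.3077, the bound 4/13 is < 1 and informative.)

P[X ≥ 1] ≤ 4/13 ≈ 0.3077.


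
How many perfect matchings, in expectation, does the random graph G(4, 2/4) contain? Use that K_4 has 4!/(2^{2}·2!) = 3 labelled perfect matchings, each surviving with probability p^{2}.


K_4 has 4!/(2^{2}·2!) = 3 labelled perfect matchings.
For each such perfect matching H, let X_H = 1 if all 2 edges of H are present in G. Then P[X_H = 1] = p^{2} = (1/2)^{2} = 1/4.
By linearity of expectation: E[X] = Σ_H E[X_H] = 3 · p^{2} = 3 · 1/4 = 3/4.
Numerically: E[X] ≈ 0.75.

E[X] = 3 · (1/2)^{2} = 3/4 ≈ 0.75.


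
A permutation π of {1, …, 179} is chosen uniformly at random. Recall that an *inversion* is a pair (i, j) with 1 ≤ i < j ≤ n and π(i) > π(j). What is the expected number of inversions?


Write X = Σ X_I over the C(179, 2) = 15931 pairs i < j, with X_I the indicator of one inversion.
There are 15931 indicators.
For each fixed pair i < j, the values π(i) and π(j) are two distinct elements of {1, …, 179} in uniformly random order; by symmetry P[π(i) > π(j)] = 1/2.
By linearity: E[X] = 15931 · (1/2) = C(179, 2) · (1/2) = 15931/2 = 15931/2 ≈ 7965.500.

E[X] = 15931/2 = 7965.500.


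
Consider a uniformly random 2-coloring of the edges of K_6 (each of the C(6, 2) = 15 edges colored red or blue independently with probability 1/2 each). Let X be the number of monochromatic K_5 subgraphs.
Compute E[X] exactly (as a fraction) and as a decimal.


Let X = Σ_S X_S over the C(6, 5) = 6 subsets S of size 5, where X_S = 1 if the K_5 on S is monochromatic.
For a fixed S, the K_5 on S has C(5, 2) = 10 edges. P[all 10 edges red] = (1/2)^10, and likewise for blue, so P[monochromatic] = 2·(1/2)^10 = 2^{1 − 10} = 1/512.
By linearity: E[X] = C(6, 5) · 2^{1 − 10} = 6 · 1/512 = 3/256.
Numerically: E[X] ≈ 0.012.

E[X] = C(6,5)·2^(1−C(5,2)) = 3/256 ≈ 0.012.


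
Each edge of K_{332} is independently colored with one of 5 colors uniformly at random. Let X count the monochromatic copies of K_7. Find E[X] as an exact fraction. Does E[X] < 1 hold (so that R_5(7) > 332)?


E[X] = C(332, 7) · 5^{1 − 21} = 82772214646616 · 5^{−20} = 82772214646616/95367431640625.
As a reduced fraction: E[X] = 82772214646616/95367431640625 ≈ 0.8679.
Is E[X] < 1? YES.
Since E[X] < 1, there exists a 5-coloring of K_{332} with no monochromatic K_7; hence R_5(7) > 332.

E[X] = 82772214646616/95367431640625 ≈ 0.8679; E[X] < 1, so R_5(7) > 332.


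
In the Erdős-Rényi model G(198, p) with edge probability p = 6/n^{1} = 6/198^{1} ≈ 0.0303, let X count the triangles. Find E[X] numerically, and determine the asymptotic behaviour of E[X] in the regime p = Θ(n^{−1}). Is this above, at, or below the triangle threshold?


Number of potential triangles: C(198, 3) = 1274196.
Each occurs with probability p³ ≈ (0.0303)³ ≈ 2.78265e-05.
By linearity: E[X] = C(198, 3)·p³ ≈ 1274196 · 2.78265e-05 ≈ 35.456.
Here α = 1, so p = 6/n is exactly at the triangle threshold p ~ 1/n. Asymptotically E[X] → c³/6 = 6³/6 = 36 ≈ 36.000, a bounded constant. In this regime the triangle count is asymptotically Poisson(c³/6).

E[X] ≈ 35.456; in regime p = Θ(1/n^{1}) E[X] stays bounded (at the triangle threshold p ~ 1/n).


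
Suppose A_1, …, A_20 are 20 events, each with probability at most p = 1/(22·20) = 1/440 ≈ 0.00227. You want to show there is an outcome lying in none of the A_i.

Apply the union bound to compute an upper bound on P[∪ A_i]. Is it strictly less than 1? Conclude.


Union bound: P[∪_{i=1}^{20} A_i] ≤ Σ_i P[A_i] ≤ 20·p = 20·(1/440) = 1/22.
Numerically: 1/22 ≈ 0.04545.
Is 1/22 < 1? YES.
Since P[∪ A_i] ≤ 1/22 < 1, the complement has P[∩ A_i^c] ≥ 1 − 1/22 = 21/22 > 0, so some outcome avoids every A_i.

20·p = 1/22 ≈ 0.04545; existence CERTIFIED by the union bound.


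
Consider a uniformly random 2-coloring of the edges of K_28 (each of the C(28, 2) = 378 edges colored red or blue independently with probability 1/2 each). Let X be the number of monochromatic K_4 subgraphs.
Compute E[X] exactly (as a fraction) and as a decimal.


Let X = Σ_S X_S over the C(28, 4) = 20475 subsets S of size 4, where X_S = 1 if the K_4 on S is monochromatic.
For a fixed S, the K_4 on S has C(4, 2) = 6 edges. P[all 6 edges red] = (1/2)^6, and likewise for blue, so P[monochromatic] = 2·(1/2)^6 = 2^{1 − 6} = 1/32.
By linearity of expectation: E[X] = C(28, 4) · 2^{1 − 6} = 20475 · 1/32 = 20475/32.
Numerically: E[X] ≈ 639.844.

E[X] = C(28,4)·2^(1−C(4,2)) = 20475/32 ≈ 639.844.


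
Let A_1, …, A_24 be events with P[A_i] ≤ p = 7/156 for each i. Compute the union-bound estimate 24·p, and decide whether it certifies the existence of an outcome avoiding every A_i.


Union bound: P[∪_{i=1}^{24} A_i] ≤ Σ_i P[A_i] ≤ 24·p = 24·(7/156) = 14/13.
Numerically: 14/13 ≈ 1.077.
Is 14/13 < 1? NO.
Since the bound 14/13 is ≥ 1, the union bound is uninformative here; it does NOT by itself certify existence.

24·p = 14/13 ≈ 1.077; existence NOT certified by the union bound.


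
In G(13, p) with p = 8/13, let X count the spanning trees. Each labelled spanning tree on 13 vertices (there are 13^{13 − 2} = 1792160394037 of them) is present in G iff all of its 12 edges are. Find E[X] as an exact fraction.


K_13 has 13^{13 − 2} = 1792160394037 labelled spanning trees.
For each such spanning tree H, let X_H = 1 if all 12 edges of H are present in G. Then P[X_H = 1] = p^{12} = (8/13)^{12} = 68719476736/23298085122481.
By linearity of expectation: E[X] = Σ_H E[X_H] = 1792160394037 · p^{12} = 1792160394037 · 68719476736/23298085122481 = 68719476736/13.
Numerically: E[X] ≈ 5.2861e+09.

E[X] = 1792160394037 · (8/13)^{12} = 68719476736/13 ≈ 5.2861e+09.


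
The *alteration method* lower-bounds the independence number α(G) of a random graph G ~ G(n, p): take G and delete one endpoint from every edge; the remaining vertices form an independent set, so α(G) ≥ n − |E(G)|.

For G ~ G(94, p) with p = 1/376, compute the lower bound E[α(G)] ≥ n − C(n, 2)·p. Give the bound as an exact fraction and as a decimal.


E[|E(G)|] = C(94, 2)·p = 4371 · (1/376) = 93/8.
E[α(G)] ≥ n − E[|E(G)|] = 94 − 93/8 = 659/8.
Numerically: ≈ 82.375.
(This is only a lower bound; the true E[α(G)] may be larger.)

E[α(G)] ≥ 659/8 ≈ 82.375.


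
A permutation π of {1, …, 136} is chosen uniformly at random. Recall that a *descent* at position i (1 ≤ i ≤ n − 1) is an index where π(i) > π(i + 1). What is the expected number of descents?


Write X = Σ X_I over i = 1, …, 135, with X_I the indicator of one descent.
There are 135 indicators.
For each fixed i, the pair (π(i), π(i+1)) is a uniformly random ordered pair of distinct values from {1, …, 136}; by symmetry P[π(i) > π(i+1)] = 1/2.
By linearity: E[X] = 135 · (1/2) = (136 − 1) · (1/2) = 135/2 ≈ 67.50000.

E[X] = 135/2 = 67.50000.


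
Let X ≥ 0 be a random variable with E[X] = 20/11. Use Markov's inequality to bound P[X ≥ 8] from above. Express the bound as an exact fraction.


μ = E[X] = 20/11, a = 8.
Markov: P[X ≥ 8] ≤ μ/a = (20/11)/8 = 5/22.
Numerically: ≈ 0.2273.
(Since a = 8 > μ = 1.8182, the bound 5/22 is < 1 and informative.)

P[X ≥ 8] ≤ 5/22 ≈ 0.2273.


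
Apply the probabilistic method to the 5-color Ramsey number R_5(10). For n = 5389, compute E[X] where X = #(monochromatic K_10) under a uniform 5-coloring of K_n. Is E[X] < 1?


E[X] = C(5389, 10) · 5^{1 − 45} = 5645340767466558997768874792926 · 5^{−44} = 5645340767466558997768874792926/5684341886080801486968994140625.
As a reduced fraction: E[X] = 5645340767466558997768874792926/5684341886080801486968994140625 ≈ 0.9931389.
Is E[X] < 1? YES.
Since E[X] < 1, there exists a 5-coloring of K_{5389} with no monochromatic K_10; hence R_5(10) > 5389.

E[X] = 5645340767466558997768874792926/5684341886080801486968994140625 ≈ 0.9931389; E[X] < 1, so R_5(10) > 5389.
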